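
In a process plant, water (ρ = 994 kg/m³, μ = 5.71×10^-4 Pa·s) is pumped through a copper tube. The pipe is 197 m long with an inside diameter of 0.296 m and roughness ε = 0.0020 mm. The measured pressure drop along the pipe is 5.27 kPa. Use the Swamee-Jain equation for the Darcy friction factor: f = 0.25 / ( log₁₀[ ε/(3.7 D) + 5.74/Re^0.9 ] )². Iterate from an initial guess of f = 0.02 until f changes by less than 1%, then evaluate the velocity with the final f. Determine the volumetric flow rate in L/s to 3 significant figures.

Rearranging Darcy-Weisbach: V = √(2·ΔP·D/(f·L·ρ)). With ε/D = 2e-06/0.296 = 6.76e-06, iterate starting from f = 0.02:
  f = 0.02 → V = √(2·5270·0.296/(0.02·197·994)) = 0.8925 m/s; Re = ρVD/μ = 4.599e+05; f → 0.01339
  f = 0.01339 → V = 1.091 m/s; Re = 5.62e+05; f → 0.01294
  f = 0.01294 → V = 1.11 m/s; Re = 5.718e+05; f → 0.0129
Converged (Δf/f < 1%). With the final f = 0.0129: V = √(2·5270·0.296/(0.0129·197·994)) = 1.111 m/s.
Q = V·A = 1.111·(π/4·0.296²) = 0.07647 m³/s = 76.5 L/s.

Q ≈ 76.5 L/s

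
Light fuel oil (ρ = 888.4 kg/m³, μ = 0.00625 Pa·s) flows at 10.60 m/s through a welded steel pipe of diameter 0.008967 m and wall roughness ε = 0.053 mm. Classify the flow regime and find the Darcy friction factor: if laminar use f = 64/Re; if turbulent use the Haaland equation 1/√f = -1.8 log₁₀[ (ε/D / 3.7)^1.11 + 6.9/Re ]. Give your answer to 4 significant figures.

Re = ρVD/μ = 888.4·10.6·0.008967/0.00625 = 1.351e+04.
Re > 4000 → turbulent. ε/D = 5.3e-05/0.008967 = 0.00591; Haaland: 1/√f = -1.8 log₁₀[0.000787 + 0.000511] = 5.196, so f = 0.03703.

f ≈ 0.03703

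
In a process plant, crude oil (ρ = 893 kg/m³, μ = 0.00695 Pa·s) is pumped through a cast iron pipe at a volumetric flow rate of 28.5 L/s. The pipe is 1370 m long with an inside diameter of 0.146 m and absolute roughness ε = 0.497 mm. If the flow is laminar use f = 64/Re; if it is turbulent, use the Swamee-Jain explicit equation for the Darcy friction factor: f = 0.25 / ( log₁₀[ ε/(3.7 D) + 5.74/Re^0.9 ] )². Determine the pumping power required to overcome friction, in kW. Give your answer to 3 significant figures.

P ≈ 10.7 kW

Q = 28.5 L/s = 28.5/1000 = 0.0285 m³/s.
Cross-sectional area A = πD²/4 = π(0.146)²/4 = 0.01674 m²; mean velocity V = Q/A = 0.0285/0.01674 = 1.702 m/s.
Reynolds number Re = ρVD/μ = 893 · 1.702 · 0.146 / 0.00695 = 3.194e+04.
Re > 4000 → turbulent. Relative roughness ε/D = 0.000497/0.146 = 0.0034. Swamee-Jain: f = 0.25/(log₁₀[0.0034/3.7 + 5.74/3.194e+04^0.9])² = 0.25/(log₁₀[0.00092 + 0.000507])² = 0.25/(-2.846)² = 0.03088.
Darcy-Weisbach: ΔP = f(L/D)(ρV²/2) = 0.03088·(1370/0.146)·(893·1.702²/2) = 0.03088·9384·1294 = 3.749e+05 Pa.
Pumping power P = QΔP = 0.0285·3.749e+05 = 10680 W = 10.7 kW.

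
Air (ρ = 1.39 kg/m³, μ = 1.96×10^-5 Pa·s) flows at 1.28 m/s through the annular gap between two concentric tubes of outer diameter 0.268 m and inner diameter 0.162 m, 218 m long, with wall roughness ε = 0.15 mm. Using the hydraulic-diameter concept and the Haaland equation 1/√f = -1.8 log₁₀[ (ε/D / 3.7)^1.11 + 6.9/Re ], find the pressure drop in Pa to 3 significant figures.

Hydraulic diameter D_h = 4A/P = D_o - D_i = 0.268 - 0.162 = 0.106 m.
Re = ρVD_h/μ = 1.39·1.28·0.106/1.96e-05 = 9622.
ε/D_h = 0.00015/0.106 = 0.00142; Haaland gives 1/√f = -1.8 log₁₀[0.000161+0.000717] = 5.502, so f = 0.03304.
ΔP = f(L/D_h)(ρV²/2) = 0.03304·218/0.106·1.139 = 77.37 Pa.

ΔP ≈ 77.4 Pa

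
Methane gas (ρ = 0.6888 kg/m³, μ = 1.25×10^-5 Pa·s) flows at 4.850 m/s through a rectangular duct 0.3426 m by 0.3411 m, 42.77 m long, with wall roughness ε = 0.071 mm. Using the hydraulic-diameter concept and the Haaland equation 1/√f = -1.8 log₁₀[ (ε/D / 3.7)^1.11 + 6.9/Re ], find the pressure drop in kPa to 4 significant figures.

ΔP ≈ 0.01932 kPa

Hydraulic diameter D_h = 4A/P = 4·(0.3426·0.3411)/(2·(0.3426+0.3411)) = 0.4674/1.367 = 0.3418 m.
Re = ρVD_h/μ = 0.6888·4.85·0.3418/1.25e-05 = 9.136e+04.
ε/D_h = 7.1e-05/0.3418 = 0.000208; Haaland gives 1/√f = -1.8 log₁₀[1.91e-05+7.55e-05] = 7.243, so f = 0.01906.
ΔP = f(L/D_h)(ρV²/2) = 0.01906·42.77/0.3418·8.101 = 19.32 Pa.
ΔP = 0.01932 kPa.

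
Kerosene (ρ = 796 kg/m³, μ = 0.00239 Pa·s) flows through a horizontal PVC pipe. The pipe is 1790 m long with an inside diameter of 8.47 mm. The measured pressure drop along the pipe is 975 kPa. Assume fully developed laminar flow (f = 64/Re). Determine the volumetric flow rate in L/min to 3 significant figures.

For laminar flow, f = 64/Re with Re = ρVD/μ, so Darcy-Weisbach reduces to ΔP = 32μLV/D². Solving for V: V = ΔP·D²/(32μL) = 9.75e+05·(0.00847)²/(32·0.00239·1790) = 0.5109 m/s.
Check: Re = ρVD/μ = 796·0.5109·0.00847/0.00239 = 1441 < 2300, so the laminar assumption holds.
Q = V·A = 0.5109·(π/4·0.00847²) = 2.879e-05 m³/s = 1.73 L/min.

Q ≈ 1.73 L/min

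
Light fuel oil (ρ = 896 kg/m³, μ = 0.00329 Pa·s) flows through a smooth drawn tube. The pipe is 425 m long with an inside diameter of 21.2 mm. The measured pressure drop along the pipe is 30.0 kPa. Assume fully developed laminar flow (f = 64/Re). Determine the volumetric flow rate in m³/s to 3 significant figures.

Q ≈ 1.06×10^-4 m³/s

For laminar flow, f = 64/Re with Re = ρVD/μ, so Darcy-Weisbach reduces to ΔP = 32μLV/D². Solving for V: V = ΔP·D²/(32μL) = 3e+04·(0.0212)²/(32·0.00329·425) = 0.3013 m/s.
Check: Re = ρVD/μ = 896·0.3013·0.0212/0.00329 = 1740 < 2300, so the laminar assumption holds.
Q = V·A = 0.3013·(π/4·0.0212²) = 0.0001064 m³/s = 1.06×10^-4 m³/s.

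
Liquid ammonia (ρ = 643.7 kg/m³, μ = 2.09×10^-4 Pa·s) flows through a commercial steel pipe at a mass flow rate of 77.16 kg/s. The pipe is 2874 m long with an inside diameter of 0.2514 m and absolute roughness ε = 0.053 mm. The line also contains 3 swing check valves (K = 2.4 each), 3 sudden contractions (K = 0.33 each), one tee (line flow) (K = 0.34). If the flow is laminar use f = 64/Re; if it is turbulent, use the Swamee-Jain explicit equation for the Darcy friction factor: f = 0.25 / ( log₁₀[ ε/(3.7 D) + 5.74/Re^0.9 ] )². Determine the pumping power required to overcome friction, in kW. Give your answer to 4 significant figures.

P ≈ 39.16 kW

A = πD²/4 = π(0.2514)²/4 = 0.04964 m²; mean velocity V = ṁ/(ρA) = 77.16/(643.7 · 0.04964) = 2.415 m/s.
Reynolds number Re = ρVD/μ = 643.7 · 2.415 · 0.2514 / 0.000209 = 1.87e+06.
Re > 4000 → turbulent. Relative roughness ε/D = 5.3e-05/0.2514 = 0.000211. Swamee-Jain: f = 0.25/(log₁₀[0.000211/3.7 + 5.74/1.87e+06^0.9])² = 0.25/(log₁₀[5.7e-05 + 1.3e-05])² = 0.25/(-4.155)² = 0.01448.
Total minor-loss coefficient ΣK = 3·2.4 + 3·0.33 + 1·0.34 = 8.53.
ΔP = [f·L/D + ΣK]·(ρV²/2) = [0.01448·2874/0.2514 + 8.53]·(643.7·2.415²/2) = [165.5 + 8.53]·1877 = 3.267e+05 Pa.
Q = ṁ/ρ = 77.16/643.7 = 0.1199 m³/s.
Pumping power P = QΔP = 0.1199·3.267e+05 = 39164 W = 39.16 kW.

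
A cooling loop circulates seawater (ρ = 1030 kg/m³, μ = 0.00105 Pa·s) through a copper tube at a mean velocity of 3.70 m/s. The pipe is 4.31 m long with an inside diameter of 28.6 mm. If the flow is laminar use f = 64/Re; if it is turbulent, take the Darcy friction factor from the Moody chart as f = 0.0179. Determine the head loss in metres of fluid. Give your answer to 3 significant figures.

Reynolds number Re = ρVD/μ = 1030 · 3.7 · 0.0286 / 0.00105 = 1.038e+05.
Re > 4000 → turbulent; use the Moody-chart value f = 0.0179.
Darcy-Weisbach: ΔP = f(L/D)(ρV²/2) = 0.0179·(4.31/0.0286)·(1030·3.7²/2) = 0.0179·150.7·7050 = 1.902e+04 Pa.
Head loss h_f = ΔP/(ρg) = 1.902e+04/(1030·9.81) = 1.88 m.

h_f ≈ 1.88 m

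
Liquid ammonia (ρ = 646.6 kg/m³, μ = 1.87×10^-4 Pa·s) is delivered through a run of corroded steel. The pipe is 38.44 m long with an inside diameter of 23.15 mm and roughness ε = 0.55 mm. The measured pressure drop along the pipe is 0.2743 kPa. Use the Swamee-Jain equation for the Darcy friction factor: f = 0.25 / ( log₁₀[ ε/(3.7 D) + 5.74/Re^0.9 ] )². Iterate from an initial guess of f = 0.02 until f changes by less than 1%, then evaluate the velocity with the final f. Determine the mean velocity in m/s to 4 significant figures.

V ≈ 0.09412 m/s

Rearranging Darcy-Weisbach: V = √(2·ΔP·D/(f·L·ρ)). With ε/D = 0.00055/0.02315 = 0.0238, iterate starting from f = 0.02:
  f = 0.02 → V = √(2·274.3·0.02315/(0.02·38.44·646.6)) = 0.1598 m/s; Re = ρVD/μ = 1.279e+04; f → 0.0556
  f = 0.0556 → V = 0.09587 m/s; Re = 7674; f → 0.05759
  f = 0.05759 → V = 0.09419 m/s; Re = 7540; f → 0.05768
Converged (Δf/f < 1%). With the final f = 0.05768: V = √(2·274.3·0.02315/(0.05768·38.44·646.6)) = 0.09412 m/s.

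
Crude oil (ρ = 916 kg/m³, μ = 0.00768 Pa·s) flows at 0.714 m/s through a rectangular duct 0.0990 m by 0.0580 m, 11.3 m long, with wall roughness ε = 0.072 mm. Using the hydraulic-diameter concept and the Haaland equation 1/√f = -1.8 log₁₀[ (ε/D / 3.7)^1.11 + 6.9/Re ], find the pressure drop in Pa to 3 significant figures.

ΔP ≈ 1310 Pa

Hydraulic diameter D_h = 4A/P = 4·(0.099·0.058)/(2·(0.099+0.058)) = 0.02297/0.314 = 0.07315 m.
Re = ρVD_h/μ = 916·0.714·0.07315/0.00768 = 6229.
ε/D_h = 7.2e-05/0.07315 = 0.000984; Haaland gives 1/√f = -1.8 log₁₀[0.000108+0.00111] = 5.248, so f = 0.03631.
ΔP = f(L/D_h)(ρV²/2) = 0.03631·11.3/0.07315·233.5 = 1310 Pa.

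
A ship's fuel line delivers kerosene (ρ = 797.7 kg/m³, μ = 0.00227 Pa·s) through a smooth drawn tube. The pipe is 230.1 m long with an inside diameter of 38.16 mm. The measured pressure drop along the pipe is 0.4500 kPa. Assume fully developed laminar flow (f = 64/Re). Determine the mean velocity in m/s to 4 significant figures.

V ≈ 0.03920 m/s

For laminar flow, f = 64/Re with Re = ρVD/μ, so Darcy-Weisbach reduces to ΔP = 32μLV/D². Solving for V: V = ΔP·D²/(32μL) = 450·(0.03816)²/(32·0.00227·230.1) = 0.0392 m/s.
Check: Re = ρVD/μ = 797.7·0.0392·0.03816/0.00227 = 525.7 < 2300, so the laminar assumption holds.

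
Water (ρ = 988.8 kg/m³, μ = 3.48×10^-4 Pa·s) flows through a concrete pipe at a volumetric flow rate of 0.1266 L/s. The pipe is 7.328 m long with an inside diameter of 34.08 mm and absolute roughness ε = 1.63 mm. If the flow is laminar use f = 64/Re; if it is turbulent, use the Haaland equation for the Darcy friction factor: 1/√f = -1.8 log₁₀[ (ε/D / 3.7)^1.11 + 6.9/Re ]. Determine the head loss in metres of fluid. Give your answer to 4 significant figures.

Q = 0.1266 L/s = 0.1266/1000 = 0.0001266 m³/s.
Cross-sectional area A = πD²/4 = π(0.03408)²/4 = 0.0009122 m²; mean velocity V = Q/A = 0.0001266/0.0009122 = 0.1388 m/s.
Reynolds number Re = ρVD/μ = 988.8 · 0.1388 · 0.03408 / 0.000348 = 1.344e+04.
Re > 4000 → turbulent. Relative roughness ε/D = 0.00163/0.03408 = 0.0478. Haaland: 1/√f = -1.8 log₁₀[(0.0478/3.7)^1.11 + 6.9/1.344e+04] = -1.8 log₁₀[0.00801 + 0.000513] = 3.725, so f = 0.07208.
Darcy-Weisbach: ΔP = f(L/D)(ρV²/2) = 0.07208·(7.328/0.03408)·(988.8·0.1388²/2) = 0.07208·215·9.523 = 147.6 Pa.
Head loss h_f = ΔP/(ρg) = 147.6/(988.8·9.81) = 0.01522 m.

h_f ≈ 0.01522 m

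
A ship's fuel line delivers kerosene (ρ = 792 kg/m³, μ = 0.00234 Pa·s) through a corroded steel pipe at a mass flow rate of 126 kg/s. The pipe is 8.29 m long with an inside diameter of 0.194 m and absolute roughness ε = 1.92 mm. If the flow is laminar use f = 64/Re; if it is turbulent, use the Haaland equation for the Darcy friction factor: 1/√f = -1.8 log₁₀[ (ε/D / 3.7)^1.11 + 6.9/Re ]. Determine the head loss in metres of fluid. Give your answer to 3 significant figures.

A = πD²/4 = π(0.194)²/4 = 0.02956 m²; mean velocity V = ṁ/(ρA) = 126/(792 · 0.02956) = 5.382 m/s.
Reynolds number Re = ρVD/μ = 792 · 5.382 · 0.194 / 0.00234 = 3.534e+05.
Re > 4000 → turbulent. Relative roughness ε/D = 0.00192/0.194 = 0.0099. Haaland: 1/√f = -1.8 log₁₀[(0.0099/3.7)^1.11 + 6.9/3.534e+05] = -1.8 log₁₀[0.00139 + 1.95e-05] = 5.129, so f = 0.03801.
Darcy-Weisbach: ΔP = f(L/D)(ρV²/2) = 0.03801·(8.29/0.194)·(792·5.382²/2) = 0.03801·42.73·1.147e+04 = 1.863e+04 Pa.
Head loss h_f = ΔP/(ρg) = 1.863e+04/(792·9.81) = 2.40 m.

h_f ≈ 2.40 m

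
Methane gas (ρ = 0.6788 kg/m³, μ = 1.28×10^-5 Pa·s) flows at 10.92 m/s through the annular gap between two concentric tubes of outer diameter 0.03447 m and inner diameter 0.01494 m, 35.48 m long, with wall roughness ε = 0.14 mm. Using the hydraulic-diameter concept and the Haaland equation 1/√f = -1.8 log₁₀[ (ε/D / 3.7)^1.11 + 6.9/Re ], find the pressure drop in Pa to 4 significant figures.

Hydraulic diameter D_h = 4A/P = D_o - D_i = 0.03447 - 0.01494 = 0.01953 m.
Re = ρVD_h/μ = 0.6788·10.92·0.01953/1.28e-05 = 1.131e+04.
ε/D_h = 0.00014/0.01953 = 0.00717; Haaland gives 1/√f = -1.8 log₁₀[0.000975+0.00061] = 5.04, so f = 0.03937.
ΔP = f(L/D_h)(ρV²/2) = 0.03937·35.48/0.01953·40.47 = 2894 Pa.

ΔP ≈ 2894 Pa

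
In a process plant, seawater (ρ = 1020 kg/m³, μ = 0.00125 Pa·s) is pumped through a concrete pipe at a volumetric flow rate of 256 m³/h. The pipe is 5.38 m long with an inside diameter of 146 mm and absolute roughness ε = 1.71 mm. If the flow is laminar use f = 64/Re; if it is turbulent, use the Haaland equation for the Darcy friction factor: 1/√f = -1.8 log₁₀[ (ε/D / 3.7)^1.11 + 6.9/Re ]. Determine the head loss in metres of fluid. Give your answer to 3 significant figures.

h_f ≈ 1.36 m

Q = 256 m³/h = 256/3600 = 0.07111 m³/s.
Cross-sectional area A = πD²/4 = π(0.146)²/4 = 0.01674 m²; mean velocity V = Q/A = 0.07111/0.01674 = 4.248 m/s.
Reynolds number Re = ρVD/μ = 1020 · 4.248 · 0.146 / 0.00125 = 5.06e+05.
Re > 4000 → turbulent. Relative roughness ε/D = 0.00171/0.146 = 0.0117. Haaland: 1/√f = -1.8 log₁₀[(0.0117/3.7)^1.11 + 6.9/5.06e+05] = -1.8 log₁₀[0.00168 + 1.36e-05] = 4.988, so f = 0.0402.
Darcy-Weisbach: ΔP = f(L/D)(ρV²/2) = 0.0402·(5.38/0.146)·(1020·4.248²/2) = 0.0402·36.85·9201 = 1.363e+04 Pa.
Head loss h_f = ΔP/(ρg) = 1.363e+04/(1020·9.81) = 1.36 m.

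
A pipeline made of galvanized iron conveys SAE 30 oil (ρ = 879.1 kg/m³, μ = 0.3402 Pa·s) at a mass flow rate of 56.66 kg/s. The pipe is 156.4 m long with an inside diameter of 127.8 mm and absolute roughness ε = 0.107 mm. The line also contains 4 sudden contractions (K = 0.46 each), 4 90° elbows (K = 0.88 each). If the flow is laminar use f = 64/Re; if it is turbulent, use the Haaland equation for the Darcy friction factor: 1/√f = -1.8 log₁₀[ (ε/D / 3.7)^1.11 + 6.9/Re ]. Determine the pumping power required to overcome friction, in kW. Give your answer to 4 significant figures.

P ≈ 37.59 kW

A = πD²/4 = π(0.1278)²/4 = 0.01283 m²; mean velocity V = ṁ/(ρA) = 56.66/(879.1 · 0.01283) = 5.024 m/s.
Reynolds number Re = ρVD/μ = 879.1 · 5.024 · 0.1278 / 0.34 = 1659.
Re < 2300 → laminar flow, so f = 64/Re = 64/1659 = 0.03857 (the turbulent correlation is not needed).
Total minor-loss coefficient ΣK = 4·0.46 + 4·0.88 = 5.36.
ΔP = [f·L/D + ΣK]·(ρV²/2) = [0.03857·156.4/0.1278 + 5.36]·(879.1·5.024²/2) = [47.2 + 5.36]·1.11e+04 = 5.833e+05 Pa.
Q = ṁ/ρ = 56.66/879.1 = 0.06445 m³/s.
Pumping power P = QΔP = 0.06445·5.833e+05 = 37592 W = 37.59 kW.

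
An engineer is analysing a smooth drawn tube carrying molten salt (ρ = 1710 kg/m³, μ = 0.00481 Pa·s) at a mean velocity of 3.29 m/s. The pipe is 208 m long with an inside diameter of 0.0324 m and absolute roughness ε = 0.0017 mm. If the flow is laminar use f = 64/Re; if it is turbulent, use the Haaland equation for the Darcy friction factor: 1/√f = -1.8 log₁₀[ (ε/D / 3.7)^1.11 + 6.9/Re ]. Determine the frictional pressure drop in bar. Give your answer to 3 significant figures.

Reynolds number Re = ρVD/μ = 1710 · 3.29 · 0.0324 / 0.00481 = 3.79e+04.
Re > 4000 → turbulent. Relative roughness ε/D = 1.7e-06/0.0324 = 5.25e-05. Haaland: 1/√f = -1.8 log₁₀[(5.25e-05/3.7)^1.11 + 6.9/3.79e+04] = -1.8 log₁₀[4.15e-06 + 0.000182] = 6.714, so f = 0.02218.
Darcy-Weisbach: ΔP = f(L/D)(ρV²/2) = 0.02218·(208/0.0324)·(1710·3.29²/2) = 0.02218·6420·9255 = 1.318e+06 Pa.
ΔP = 1.318e+06 Pa = 13.2 bar.

ΔP ≈ 13.2 bar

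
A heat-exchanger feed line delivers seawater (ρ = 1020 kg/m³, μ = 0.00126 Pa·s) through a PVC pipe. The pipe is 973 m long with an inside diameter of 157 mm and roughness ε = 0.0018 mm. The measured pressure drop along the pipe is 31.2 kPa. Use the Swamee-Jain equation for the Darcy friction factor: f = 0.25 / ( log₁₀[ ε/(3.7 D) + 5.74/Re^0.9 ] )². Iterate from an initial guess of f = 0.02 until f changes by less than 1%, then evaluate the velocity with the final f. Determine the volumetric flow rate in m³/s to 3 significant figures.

Q ≈ 0.0143 m³/s

Rearranging Darcy-Weisbach: V = √(2·ΔP·D/(f·L·ρ)). With ε/D = 1.8e-06/0.157 = 1.15e-05, iterate starting from f = 0.02:
  f = 0.02 → V = √(2·3.12e+04·0.157/(0.02·973·1020)) = 0.7025 m/s; Re = ρVD/μ = 8.929e+04; f → 0.01836
  f = 0.01836 → V = 0.7333 m/s; Re = 9.319e+04; f → 0.0182
Converged (Δf/f < 1%). With the final f = 0.0182: V = √(2·3.12e+04·0.157/(0.0182·973·1020)) = 0.7365 m/s.
Q = V·A = 0.7365·(π/4·0.157²) = 0.01426 m³/s = 0.0143 m³/s.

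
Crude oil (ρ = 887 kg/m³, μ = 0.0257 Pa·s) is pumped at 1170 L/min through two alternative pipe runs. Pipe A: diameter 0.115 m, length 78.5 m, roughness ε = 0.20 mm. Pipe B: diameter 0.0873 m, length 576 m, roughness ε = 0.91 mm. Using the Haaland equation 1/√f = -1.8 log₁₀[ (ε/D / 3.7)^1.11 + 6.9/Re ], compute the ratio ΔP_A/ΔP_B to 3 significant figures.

ΔP_A/ΔP_B ≈ 0.0280

Pipe A: V = Q/A = 0.0195/0.01039 = 1.877 m/s; Re = 7451; ε/D = 0.00174; Haaland → f = 0.03552; ΔP_A = f(L/D)(ρV²/2) = 3.79e+04 Pa.
Pipe B: V = Q/A = 0.0195/0.005986 = 3.258 m/s; Re = 9816; ε/D = 0.0104; Haaland → f = 0.04357; ΔP_B = f(L/D)(ρV²/2) = 1.353e+06 Pa.
ΔP_A/ΔP_B = 3.79e+04/1.353e+06 = 0.0280.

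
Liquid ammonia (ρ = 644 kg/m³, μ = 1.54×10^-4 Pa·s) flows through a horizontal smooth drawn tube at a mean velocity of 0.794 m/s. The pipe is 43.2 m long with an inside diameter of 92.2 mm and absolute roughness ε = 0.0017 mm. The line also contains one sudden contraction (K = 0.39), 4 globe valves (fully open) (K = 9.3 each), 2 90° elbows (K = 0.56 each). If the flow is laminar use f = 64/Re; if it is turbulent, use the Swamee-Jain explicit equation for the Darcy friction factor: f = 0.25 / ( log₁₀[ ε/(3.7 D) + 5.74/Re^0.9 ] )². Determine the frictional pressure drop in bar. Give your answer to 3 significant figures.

Reynolds number Re = ρVD/μ = 644 · 0.794 · 0.0922 / 0.000154 = 3.061e+05.
Re > 4000 → turbulent. Relative roughness ε/D = 1.7e-06/0.0922 = 1.84e-05. Swamee-Jain: f = 0.25/(log₁₀[1.84e-05/3.7 + 5.74/3.061e+05^0.9])² = 0.25/(log₁₀[4.98e-06 + 6.63e-05])² = 0.25/(-4.147)² = 0.01454.
Total minor-loss coefficient ΣK = 1·0.39 + 4·9.3 + 2·0.56 = 38.7.
ΔP = [f·L/D + ΣK]·(ρV²/2) = [0.01454·43.2/0.0922 + 38.7]·(644·0.794²/2) = [6.811 + 38.7]·203 = 9241 Pa.
ΔP = 9241 Pa = 0.0924 bar.

ΔP ≈ 0.0924 bar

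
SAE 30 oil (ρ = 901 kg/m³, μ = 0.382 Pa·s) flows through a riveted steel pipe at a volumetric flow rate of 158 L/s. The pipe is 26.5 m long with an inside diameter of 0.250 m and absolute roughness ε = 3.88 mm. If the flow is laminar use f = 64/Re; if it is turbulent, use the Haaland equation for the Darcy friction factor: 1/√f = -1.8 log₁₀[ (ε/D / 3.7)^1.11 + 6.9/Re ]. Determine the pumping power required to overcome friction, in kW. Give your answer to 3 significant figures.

Q = 158 L/s = 158/1000 = 0.158 m³/s.
Cross-sectional area A = πD²/4 = π(0.25)²/4 = 0.04909 m²; mean velocity V = Q/A = 0.158/0.04909 = 3.219 m/s.
Reynolds number Re = ρVD/μ = 901 · 3.219 · 0.25 / 0.382 = 1898.
Re < 2300 → laminar flow, so f = 64/Re = 64/1898 = 0.03372 (the turbulent correlation is not needed).
Darcy-Weisbach: ΔP = f(L/D)(ρV²/2) = 0.03372·(26.5/0.25)·(901·3.219²/2) = 0.03372·106·4667 = 1.668e+04 Pa.
Pumping power P = QΔP = 0.158·1.668e+04 = 2636 W = 2.64 kW.

P ≈ 2.64 kW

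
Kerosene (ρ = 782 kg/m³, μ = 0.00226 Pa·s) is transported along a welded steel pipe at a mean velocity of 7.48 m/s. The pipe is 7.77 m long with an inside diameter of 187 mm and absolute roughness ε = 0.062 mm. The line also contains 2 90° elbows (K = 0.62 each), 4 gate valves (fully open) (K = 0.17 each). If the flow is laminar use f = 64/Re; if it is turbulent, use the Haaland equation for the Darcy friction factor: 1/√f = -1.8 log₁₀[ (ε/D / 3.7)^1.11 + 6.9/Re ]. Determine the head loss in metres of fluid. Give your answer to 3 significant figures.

h_f ≈ 7.42 m

Reynolds number Re = ρVD/μ = 782 · 7.48 · 0.187 / 0.00226 = 4.84e+05.
Re > 4000 → turbulent. Relative roughness ε/D = 6.2e-05/0.187 = 0.000332. Haaland: 1/√f = -1.8 log₁₀[(0.000332/3.7)^1.11 + 6.9/4.84e+05] = -1.8 log₁₀[3.21e-05 + 1.43e-05] = 7.8, so f = 0.01644.
Total minor-loss coefficient ΣK = 2·0.62 + 4·0.17 = 1.92.
ΔP = [f·L/D + ΣK]·(ρV²/2) = [0.01644·7.77/0.187 + 1.92]·(782·7.48²/2) = [0.6829 + 1.92]·2.188e+04 = 5.694e+04 Pa.
Head loss h_f = ΔP/(ρg) = 5.694e+04/(782·9.81) = 7.42 m.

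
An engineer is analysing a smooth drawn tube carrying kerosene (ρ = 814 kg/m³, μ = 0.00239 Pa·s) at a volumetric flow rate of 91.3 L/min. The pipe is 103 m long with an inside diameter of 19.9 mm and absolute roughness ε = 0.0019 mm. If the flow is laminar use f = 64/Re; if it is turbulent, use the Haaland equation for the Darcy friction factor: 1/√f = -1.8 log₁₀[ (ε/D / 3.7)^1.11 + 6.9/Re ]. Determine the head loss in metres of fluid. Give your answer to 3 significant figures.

Q = 91.3 L/min = 91.3/60000 = 0.001522 m³/s.
Cross-sectional area A = πD²/4 = π(0.0199)²/4 = 0.000311 m²; mean velocity V = Q/A = 0.001522/0.000311 = 4.892 m/s.
Reynolds number Re = ρVD/μ = 814 · 4.892 · 0.0199 / 0.00239 = 3.316e+04.
Re > 4000 → turbulent. Relative roughness ε/D = 1.9e-06/0.0199 = 9.55e-05. Haaland: 1/√f = -1.8 log₁₀[(9.55e-05/3.7)^1.11 + 6.9/3.316e+04] = -1.8 log₁₀[8.07e-06 + 0.000208] = 6.597, so f = 0.02297.
Darcy-Weisbach: ΔP = f(L/D)(ρV²/2) = 0.02297·(103/0.0199)·(814·4.892²/2) = 0.02297·5176·9742 = 1.158e+06 Pa.
Head loss h_f = ΔP/(ρg) = 1.158e+06/(814·9.81) = 145 m.

h_f ≈ 145 m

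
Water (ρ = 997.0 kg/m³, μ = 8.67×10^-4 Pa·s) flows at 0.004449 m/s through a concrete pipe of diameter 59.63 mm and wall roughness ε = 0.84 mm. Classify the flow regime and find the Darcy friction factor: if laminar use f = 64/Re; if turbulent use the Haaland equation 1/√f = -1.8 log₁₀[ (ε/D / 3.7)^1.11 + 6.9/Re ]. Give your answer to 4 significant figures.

Re = ρVD/μ = 997·0.004449·0.05963/0.000867 = 305.1.
Re < 2300 → laminar, so f = 64/Re = 0.2098 (roughness is irrelevant in laminar flow).

f ≈ 0.2098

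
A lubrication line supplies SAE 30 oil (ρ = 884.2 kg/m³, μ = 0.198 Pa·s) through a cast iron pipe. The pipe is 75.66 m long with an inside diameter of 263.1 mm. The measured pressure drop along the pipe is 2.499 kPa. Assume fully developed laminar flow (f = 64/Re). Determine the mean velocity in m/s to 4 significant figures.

For laminar flow, f = 64/Re with Re = ρVD/μ, so Darcy-Weisbach reduces to ΔP = 32μLV/D². Solving for V: V = ΔP·D²/(32μL) = 2499·(0.2631)²/(32·0.198·75.66) = 0.3608 m/s.
Check: Re = ρVD/μ = 884.2·0.3608·0.2631/0.198 = 424 < 2300, so the laminar assumption holds.

V ≈ 0.3608 m/s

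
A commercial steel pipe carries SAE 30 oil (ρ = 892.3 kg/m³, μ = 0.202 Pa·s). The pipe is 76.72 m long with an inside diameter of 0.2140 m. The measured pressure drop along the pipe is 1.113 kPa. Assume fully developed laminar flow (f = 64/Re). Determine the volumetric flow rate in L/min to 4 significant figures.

For laminar flow, f = 64/Re with Re = ρVD/μ, so Darcy-Weisbach reduces to ΔP = 32μLV/D². Solving for V: V = ΔP·D²/(32μL) = 1113·(0.214)²/(32·0.202·76.72) = 0.1028 m/s.
Check: Re = ρVD/μ = 892.3·0.1028·0.214/0.202 = 97.16 < 2300, so the laminar assumption holds.
Q = V·A = 0.1028·(π/4·0.214²) = 0.003697 m³/s = 221.8 L/min.

Q ≈ 221.8 L/min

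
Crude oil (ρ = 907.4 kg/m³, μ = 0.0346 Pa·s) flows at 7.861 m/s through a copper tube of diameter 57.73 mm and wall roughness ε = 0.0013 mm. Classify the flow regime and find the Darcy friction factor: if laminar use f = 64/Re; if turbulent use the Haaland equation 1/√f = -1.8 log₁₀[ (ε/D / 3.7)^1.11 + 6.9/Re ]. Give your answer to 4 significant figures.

f ≈ 0.02948

Re = ρVD/μ = 907.4·7.861·0.05773/0.0346 = 1.19e+04.
Re > 4000 → turbulent. ε/D = 1.3e-06/0.05773 = 2.25e-05; Haaland: 1/√f = -1.8 log₁₀[1.62e-06 + 0.00058] = 5.824, so f = 0.02948.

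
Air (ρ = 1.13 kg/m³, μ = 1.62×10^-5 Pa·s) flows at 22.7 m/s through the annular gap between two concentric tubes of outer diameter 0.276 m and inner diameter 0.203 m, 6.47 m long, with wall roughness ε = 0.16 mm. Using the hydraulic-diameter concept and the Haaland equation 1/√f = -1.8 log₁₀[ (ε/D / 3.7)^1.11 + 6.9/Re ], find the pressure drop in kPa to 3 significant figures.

ΔP ≈ 0.653 kPa

Hydraulic diameter D_h = 4A/P = D_o - D_i = 0.276 - 0.203 = 0.073 m.
Re = ρVD_h/μ = 1.13·22.7·0.073/1.62e-05 = 1.156e+05.
ε/D_h = 0.00016/0.073 = 0.00219; Haaland gives 1/√f = -1.8 log₁₀[0.000262+5.97e-05] = 6.288, so f = 0.02529.
ΔP = f(L/D_h)(ρV²/2) = 0.02529·6.47/0.073·291.1 = 652.7 Pa.
ΔP = 0.653 kPa.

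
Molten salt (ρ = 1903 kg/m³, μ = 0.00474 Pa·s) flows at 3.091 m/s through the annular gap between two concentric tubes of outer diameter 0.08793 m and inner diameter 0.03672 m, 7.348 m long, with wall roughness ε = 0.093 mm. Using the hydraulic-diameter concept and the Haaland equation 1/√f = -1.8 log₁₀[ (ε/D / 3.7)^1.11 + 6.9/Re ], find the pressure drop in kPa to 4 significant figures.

Hydraulic diameter D_h = 4A/P = D_o - D_i = 0.08793 - 0.03672 = 0.05121 m.
Re = ρVD_h/μ = 1903·3.091·0.05121/0.00474 = 6.355e+04.
ε/D_h = 9.3e-05/0.05121 = 0.00182; Haaland gives 1/√f = -1.8 log₁₀[0.000212+0.000109] = 6.289, so f = 0.02529.
ΔP = f(L/D_h)(ρV²/2) = 0.02529·7.348/0.05121·9091 = 3.298e+04 Pa.
ΔP = 32.98 kPa.

ΔP ≈ 32.98 kPa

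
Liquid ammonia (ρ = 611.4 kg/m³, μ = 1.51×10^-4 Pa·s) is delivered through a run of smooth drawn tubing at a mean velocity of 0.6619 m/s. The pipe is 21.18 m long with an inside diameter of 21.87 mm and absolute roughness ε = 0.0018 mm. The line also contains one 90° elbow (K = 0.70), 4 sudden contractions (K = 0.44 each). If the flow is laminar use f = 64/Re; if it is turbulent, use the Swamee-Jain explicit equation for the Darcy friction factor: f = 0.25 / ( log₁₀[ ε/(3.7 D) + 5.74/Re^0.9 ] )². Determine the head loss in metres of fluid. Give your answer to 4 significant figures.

Reynolds number Re = ρVD/μ = 611.4 · 0.6619 · 0.02187 / 0.000151 = 5.861e+04.
Re > 4000 → turbulent. Relative roughness ε/D = 1.8e-06/0.02187 = 8.23e-05. Swamee-Jain: f = 0.25/(log₁₀[8.23e-05/3.7 + 5.74/5.861e+04^0.9])² = 0.25/(log₁₀[2.22e-05 + 0.000294])² = 0.25/(-3.501)² = 0.0204.
Total minor-loss coefficient ΣK = 1·0.7 + 4·0.44 = 2.46.
ΔP = [f·L/D + ΣK]·(ρV²/2) = [0.0204·21.18/0.02187 + 2.46]·(611.4·0.6619²/2) = [19.76 + 2.46]·133.9 = 2976 Pa.
Head loss h_f = ΔP/(ρg) = 2976/(611.4·9.81) = 0.4961 m.

h_f ≈ 0.4961 m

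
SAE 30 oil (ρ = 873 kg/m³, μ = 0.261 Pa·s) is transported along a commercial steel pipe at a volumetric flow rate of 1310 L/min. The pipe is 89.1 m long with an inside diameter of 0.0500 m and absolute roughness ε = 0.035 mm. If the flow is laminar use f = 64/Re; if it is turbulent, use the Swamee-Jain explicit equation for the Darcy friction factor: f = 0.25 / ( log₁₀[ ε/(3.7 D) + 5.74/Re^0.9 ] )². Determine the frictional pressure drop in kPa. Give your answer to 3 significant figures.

Q = 1310 L/min = 1310/60000 = 0.02183 m³/s.
Cross-sectional area A = πD²/4 = π(0.05)²/4 = 0.001963 m²; mean velocity V = Q/A = 0.02183/0.001963 = 11.12 m/s.
Reynolds number Re = ρVD/μ = 873 · 11.12 · 0.05 / 0.261 = 1860.
Re < 2300 → laminar flow, so f = 64/Re = 64/1860 = 0.03441 (the turbulent correlation is not needed).
Darcy-Weisbach: ΔP = f(L/D)(ρV²/2) = 0.03441·(89.1/0.05)·(873·11.12²/2) = 0.03441·1782·5.397e+04 = 3.31e+06 Pa.
ΔP = 3.31e+06 Pa = 3310 kPa.

ΔP ≈ 3310 kPa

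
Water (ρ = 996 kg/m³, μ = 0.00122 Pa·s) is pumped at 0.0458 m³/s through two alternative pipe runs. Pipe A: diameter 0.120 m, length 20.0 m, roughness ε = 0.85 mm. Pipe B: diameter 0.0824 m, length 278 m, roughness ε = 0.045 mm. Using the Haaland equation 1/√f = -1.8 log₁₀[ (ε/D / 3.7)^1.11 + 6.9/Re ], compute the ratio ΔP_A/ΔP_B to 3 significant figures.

Pipe A: V = Q/A = 0.0458/0.01131 = 4.05 m/s; Re = 3.967e+05; ε/D = 0.00708; Haaland → f = 0.03409; ΔP_A = f(L/D)(ρV²/2) = 4.639e+04 Pa.
Pipe B: V = Q/A = 0.0458/0.005333 = 8.589 m/s; Re = 5.778e+05; ε/D = 0.000546; Haaland → f = 0.01776; ΔP_B = f(L/D)(ρV²/2) = 2.202e+06 Pa.
ΔP_A/ΔP_B = 4.639e+04/2.202e+06 = 0.0211.

ΔP_A/ΔP_B ≈ 0.0211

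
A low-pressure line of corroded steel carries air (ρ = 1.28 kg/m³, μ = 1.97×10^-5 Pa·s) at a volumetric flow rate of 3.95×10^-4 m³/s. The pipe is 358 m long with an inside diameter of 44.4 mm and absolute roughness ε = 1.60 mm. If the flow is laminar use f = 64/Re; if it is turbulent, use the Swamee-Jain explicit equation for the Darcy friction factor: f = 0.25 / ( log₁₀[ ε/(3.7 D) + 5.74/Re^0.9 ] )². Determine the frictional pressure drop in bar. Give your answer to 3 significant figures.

ΔP ≈ 2.92×10^-4 bar

Cross-sectional area A = πD²/4 = π(0.0444)²/4 = 0.001548 m²; mean velocity V = Q/A = 0.000395/0.001548 = 0.2551 m/s.
Reynolds number Re = ρVD/μ = 1.28 · 0.2551 · 0.0444 / 1.97e-05 = 736.
Re < 2300 → laminar flow, so f = 64/Re = 64/736 = 0.08696 (the turbulent correlation is not needed).
Darcy-Weisbach: ΔP = f(L/D)(ρV²/2) = 0.08696·(358/0.0444)·(1.28·0.2551²/2) = 0.08696·8063·0.04165 = 29.21 Pa.
ΔP = 29.21 Pa = 2.92×10^-4 bar.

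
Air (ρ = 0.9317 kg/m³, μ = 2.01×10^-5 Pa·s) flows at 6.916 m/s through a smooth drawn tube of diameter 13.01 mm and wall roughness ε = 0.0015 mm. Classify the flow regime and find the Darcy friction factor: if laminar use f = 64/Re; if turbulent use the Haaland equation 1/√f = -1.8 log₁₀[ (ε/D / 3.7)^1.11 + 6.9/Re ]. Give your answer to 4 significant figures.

f ≈ 0.03997

Re = ρVD/μ = 0.9317·6.916·0.01301/2.01e-05 = 4171.
Re > 4000 → turbulent. ε/D = 1.5e-06/0.01301 = 0.000115; Haaland: 1/√f = -1.8 log₁₀[9.95e-06 + 0.00165] = 5.002, so f = 0.03997.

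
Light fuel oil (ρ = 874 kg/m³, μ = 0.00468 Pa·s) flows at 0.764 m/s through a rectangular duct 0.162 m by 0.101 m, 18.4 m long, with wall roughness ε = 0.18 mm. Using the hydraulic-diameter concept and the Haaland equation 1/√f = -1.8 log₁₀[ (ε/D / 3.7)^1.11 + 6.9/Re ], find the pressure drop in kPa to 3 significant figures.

ΔP ≈ 1.10 kPa

Hydraulic diameter D_h = 4A/P = 4·(0.162·0.101)/(2·(0.162+0.101)) = 0.06545/0.526 = 0.1244 m.
Re = ρVD_h/μ = 874·0.764·0.1244/0.00468 = 1.775e+04.
ε/D_h = 0.00018/0.1244 = 0.00145; Haaland gives 1/√f = -1.8 log₁₀[0.000165+0.000389] = 5.862, so f = 0.0291.
ΔP = f(L/D_h)(ρV²/2) = 0.0291·18.4/0.1244·255.1 = 1098 Pa.
ΔP = 1.10 kPa.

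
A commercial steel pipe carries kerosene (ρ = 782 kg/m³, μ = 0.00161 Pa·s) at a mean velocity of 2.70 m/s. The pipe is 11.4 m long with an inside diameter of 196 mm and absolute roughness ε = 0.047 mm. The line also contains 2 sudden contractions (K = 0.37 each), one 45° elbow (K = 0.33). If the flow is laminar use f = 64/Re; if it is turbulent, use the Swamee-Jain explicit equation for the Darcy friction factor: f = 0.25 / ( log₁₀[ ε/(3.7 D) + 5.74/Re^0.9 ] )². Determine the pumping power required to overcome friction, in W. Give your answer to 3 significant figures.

P ≈ 477 W

Reynolds number Re = ρVD/μ = 782 · 2.7 · 0.196 / 0.00161 = 2.57e+05.
Re > 4000 → turbulent. Relative roughness ε/D = 4.7e-05/0.196 = 0.00024. Swamee-Jain: f = 0.25/(log₁₀[0.00024/3.7 + 5.74/2.57e+05^0.9])² = 0.25/(log₁₀[6.48e-05 + 7.76e-05])² = 0.25/(-3.846)² = 0.0169.
Total minor-loss coefficient ΣK = 2·0.37 + 1·0.33 = 1.07.
ΔP = [f·L/D + ΣK]·(ρV²/2) = [0.0169·11.4/0.196 + 1.07]·(782·2.7²/2) = [0.9828 + 1.07]·2850 = 5851 Pa.
Q = V·A = 2.7·0.03017 = 0.08146 m³/s.
Pumping power P = QΔP = 0.08146·5851 = 476.7 W = 477 W.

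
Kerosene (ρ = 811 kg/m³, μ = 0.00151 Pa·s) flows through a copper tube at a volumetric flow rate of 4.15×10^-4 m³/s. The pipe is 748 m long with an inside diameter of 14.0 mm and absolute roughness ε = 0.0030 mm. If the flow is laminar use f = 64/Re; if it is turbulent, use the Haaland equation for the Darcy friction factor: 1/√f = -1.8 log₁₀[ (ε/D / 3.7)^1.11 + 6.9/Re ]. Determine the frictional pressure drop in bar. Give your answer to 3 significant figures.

ΔP ≈ 41.0 bar

Cross-sectional area A = πD²/4 = π(0.014)²/4 = 0.0001539 m²; mean velocity V = Q/A = 0.000415/0.0001539 = 2.696 m/s.
Reynolds number Re = ρVD/μ = 811 · 2.696 · 0.014 / 0.00151 = 2.027e+04.
Re > 4000 → turbulent. Relative roughness ε/D = 3e-06/0.014 = 0.000214. Haaland: 1/√f = -1.8 log₁₀[(0.000214/3.7)^1.11 + 6.9/2.027e+04] = -1.8 log₁₀[1.98e-05 + 0.00034] = 6.198, so f = 0.02603.
Darcy-Weisbach: ΔP = f(L/D)(ρV²/2) = 0.02603·(748/0.014)·(811·2.696²/2) = 0.02603·5.343e+04·2947 = 4.099e+06 Pa.
ΔP = 4.099e+06 Pa = 41.0 bar.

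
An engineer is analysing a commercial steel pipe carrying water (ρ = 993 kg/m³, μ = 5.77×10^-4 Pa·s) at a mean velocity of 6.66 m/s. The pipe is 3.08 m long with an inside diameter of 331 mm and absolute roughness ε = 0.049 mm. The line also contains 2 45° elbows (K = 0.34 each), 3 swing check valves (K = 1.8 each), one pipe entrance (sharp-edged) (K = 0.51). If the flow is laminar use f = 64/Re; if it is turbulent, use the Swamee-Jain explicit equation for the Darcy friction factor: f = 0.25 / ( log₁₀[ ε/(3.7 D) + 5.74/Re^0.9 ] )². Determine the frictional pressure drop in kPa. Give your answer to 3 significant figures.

ΔP ≈ 148 kPa

Reynolds number Re = ρVD/μ = 993 · 6.66 · 0.331 / 0.000577 = 3.794e+06.
Re > 4000 → turbulent. Relative roughness ε/D = 4.9e-05/0.331 = 0.000148. Swamee-Jain: f = 0.25/(log₁₀[0.000148/3.7 + 5.74/3.794e+06^0.9])² = 0.25/(log₁₀[4e-05 + 6.88e-06])² = 0.25/(-4.329)² = 0.01334.
Total minor-loss coefficient ΣK = 2·0.34 + 3·1.8 + 1·0.51 = 6.59.
ΔP = [f·L/D + ΣK]·(ρV²/2) = [0.01334·3.08/0.331 + 6.59]·(993·6.66²/2) = [0.1241 + 6.59]·2.202e+04 = 1.479e+05 Pa.
ΔP = 1.479e+05 Pa = 148 kPa.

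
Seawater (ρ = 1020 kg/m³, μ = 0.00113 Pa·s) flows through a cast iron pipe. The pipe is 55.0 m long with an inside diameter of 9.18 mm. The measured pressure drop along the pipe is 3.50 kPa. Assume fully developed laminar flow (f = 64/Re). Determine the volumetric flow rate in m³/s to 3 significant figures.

Q ≈ 9.82×10^-6 m³/s

For laminar flow, f = 64/Re with Re = ρVD/μ, so Darcy-Weisbach reduces to ΔP = 32μLV/D². Solving for V: V = ΔP·D²/(32μL) = 3500·(0.00918)²/(32·0.00113·55) = 0.1483 m/s.
Check: Re = ρVD/μ = 1020·0.1483·0.00918/0.00113 = 1229 < 2300, so the laminar assumption holds.
Q = V·A = 0.1483·(π/4·0.00918²) = 9.816e-06 m³/s = 9.82×10^-6 m³/s.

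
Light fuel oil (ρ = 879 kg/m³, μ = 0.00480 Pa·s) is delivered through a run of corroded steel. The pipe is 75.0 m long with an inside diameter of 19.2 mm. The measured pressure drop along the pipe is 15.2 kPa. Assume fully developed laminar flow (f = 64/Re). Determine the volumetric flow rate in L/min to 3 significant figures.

Q ≈ 8.45 L/min

For laminar flow, f = 64/Re with Re = ρVD/μ, so Darcy-Weisbach reduces to ΔP = 32μLV/D². Solving for V: V = ΔP·D²/(32μL) = 1.52e+04·(0.0192)²/(32·0.0048·75) = 0.4864 m/s.
Check: Re = ρVD/μ = 879·0.4864·0.0192/0.0048 = 1710 < 2300, so the laminar assumption holds.
Q = V·A = 0.4864·(π/4·0.0192²) = 0.0001408 m³/s = 8.45 L/min.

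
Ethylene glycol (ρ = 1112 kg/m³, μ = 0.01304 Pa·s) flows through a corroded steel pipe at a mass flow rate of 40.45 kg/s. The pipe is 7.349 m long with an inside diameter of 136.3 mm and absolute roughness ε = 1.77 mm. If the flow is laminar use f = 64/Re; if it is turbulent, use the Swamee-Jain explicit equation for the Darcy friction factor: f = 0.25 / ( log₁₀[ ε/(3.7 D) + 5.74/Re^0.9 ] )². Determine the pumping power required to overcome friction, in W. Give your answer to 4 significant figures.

A = πD²/4 = π(0.1363)²/4 = 0.01459 m²; mean velocity V = ṁ/(ρA) = 40.45/(1112 · 0.01459) = 2.493 m/s.
Reynolds number Re = ρVD/μ = 1112 · 2.493 · 0.1363 / 0.013 = 2.898e+04.
Re > 4000 → turbulent. Relative roughness ε/D = 0.00177/0.1363 = 0.013. Swamee-Jain: f = 0.25/(log₁₀[0.013/3.7 + 5.74/2.898e+04^0.9])² = 0.25/(log₁₀[0.00351 + 0.000553])² = 0.25/(-2.391)² = 0.04373.
Darcy-Weisbach: ΔP = f(L/D)(ρV²/2) = 0.04373·(7.349/0.1363)·(1112·2.493²/2) = 0.04373·53.92·3456 = 8147 Pa.
Q = ṁ/ρ = 40.45/1112 = 0.03638 m³/s.
Pumping power P = QΔP = 0.03638·8147 = 296.36 W = 296.4 W.

P ≈ 296.4 W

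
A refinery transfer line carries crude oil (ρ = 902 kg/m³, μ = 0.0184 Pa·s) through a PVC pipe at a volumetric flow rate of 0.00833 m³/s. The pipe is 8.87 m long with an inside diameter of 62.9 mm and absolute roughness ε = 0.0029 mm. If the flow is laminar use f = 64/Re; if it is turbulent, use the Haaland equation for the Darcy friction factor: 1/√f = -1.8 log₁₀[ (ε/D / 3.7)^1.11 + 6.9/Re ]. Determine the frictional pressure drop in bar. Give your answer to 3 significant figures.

Cross-sectional area A = πD²/4 = π(0.0629)²/4 = 0.003107 m²; mean velocity V = Q/A = 0.00833/0.003107 = 2.681 m/s.
Reynolds number Re = ρVD/μ = 902 · 2.681 · 0.0629 / 0.0184 = 8266.
Re > 4000 → turbulent. Relative roughness ε/D = 2.9e-06/0.0629 = 4.61e-05. Haaland: 1/√f = -1.8 log₁₀[(4.61e-05/3.7)^1.11 + 6.9/8266] = -1.8 log₁₀[3.6e-06 + 0.000835] = 5.538, so f = 0.03261.
Darcy-Weisbach: ΔP = f(L/D)(ρV²/2) = 0.03261·(8.87/0.0629)·(902·2.681²/2) = 0.03261·141·3241 = 1.49e+04 Pa.
ΔP = 1.49e+04 Pa = 0.149 bar.

ΔP ≈ 0.149 bar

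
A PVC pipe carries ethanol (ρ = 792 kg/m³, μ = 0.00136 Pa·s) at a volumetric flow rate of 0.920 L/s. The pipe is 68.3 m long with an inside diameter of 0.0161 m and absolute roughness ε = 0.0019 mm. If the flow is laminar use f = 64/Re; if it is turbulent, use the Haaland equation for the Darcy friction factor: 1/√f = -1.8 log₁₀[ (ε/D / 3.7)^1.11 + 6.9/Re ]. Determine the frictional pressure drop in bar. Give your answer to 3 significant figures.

ΔP ≈ 7.48 bar

Q = 0.920 L/s = 0.920/1000 = 0.00092 m³/s.
Cross-sectional area A = πD²/4 = π(0.0161)²/4 = 0.0002036 m²; mean velocity V = Q/A = 0.00092/0.0002036 = 4.519 m/s.
Reynolds number Re = ρVD/μ = 792 · 4.519 · 0.0161 / 0.00136 = 4.237e+04.
Re > 4000 → turbulent. Relative roughness ε/D = 1.9e-06/0.0161 = 0.000118. Haaland: 1/√f = -1.8 log₁₀[(0.000118/3.7)^1.11 + 6.9/4.237e+04] = -1.8 log₁₀[1.02e-05 + 0.000163] = 6.771, so f = 0.02181.
Darcy-Weisbach: ΔP = f(L/D)(ρV²/2) = 0.02181·(68.3/0.0161)·(792·4.519²/2) = 0.02181·4242·8087 = 7.483e+05 Pa.
ΔP = 7.483e+05 Pa = 7.48 bar.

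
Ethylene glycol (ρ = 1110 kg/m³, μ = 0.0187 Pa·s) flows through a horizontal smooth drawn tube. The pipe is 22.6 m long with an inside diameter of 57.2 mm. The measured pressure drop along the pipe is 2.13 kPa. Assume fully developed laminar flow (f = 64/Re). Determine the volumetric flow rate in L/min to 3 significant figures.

For laminar flow, f = 64/Re with Re = ρVD/μ, so Darcy-Weisbach reduces to ΔP = 32μLV/D². Solving for V: V = ΔP·D²/(32μL) = 2130·(0.0572)²/(32·0.0187·22.6) = 0.5153 m/s.
Check: Re = ρVD/μ = 1110·0.5153·0.0572/0.0187 = 1750 < 2300, so the laminar assumption holds.
Q = V·A = 0.5153·(π/4·0.0572²) = 0.001324 m³/s = 79.5 L/min.

Q ≈ 79.5 L/min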